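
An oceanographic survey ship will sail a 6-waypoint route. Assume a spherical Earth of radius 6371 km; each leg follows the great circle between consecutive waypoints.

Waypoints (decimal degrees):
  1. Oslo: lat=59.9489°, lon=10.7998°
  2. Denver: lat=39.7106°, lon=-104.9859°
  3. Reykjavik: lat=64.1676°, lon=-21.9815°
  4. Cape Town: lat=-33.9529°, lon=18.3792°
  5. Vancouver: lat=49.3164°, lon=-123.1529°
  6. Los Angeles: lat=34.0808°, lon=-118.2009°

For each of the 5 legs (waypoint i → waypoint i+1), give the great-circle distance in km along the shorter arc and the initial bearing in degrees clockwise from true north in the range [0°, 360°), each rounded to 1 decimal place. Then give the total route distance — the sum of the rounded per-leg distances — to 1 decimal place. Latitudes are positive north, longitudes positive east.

Leg 1: dist=7486.6 km, bearing=311.3°
Leg 2: dist=5780.3 km, bearing=33.3°
Leg 3: dist=11468.3 km, bearing=146.5°
Leg 4: dist=16443.1 km, bearing=310.3°
Leg 5: dist=1742.3 km, bearing=164.6°
Total: 42920.6 km

Leg 1: φ1=1.0463057, φ2=0.6930807, Δφ=-0.3532250, Δλ=-2.0208417 rad; a=sin²(Δφ/2)+cosφ1·cosφ2·sin²(Δλ/2)=0.3072761328; c=2·atan2(√a, √(1-a))=1.175103325; dist=6371·c=7486.583 ≈ 7486.6 km; running total=7486.6 km
Leg 1 bearing: y=sinΔλ·cosφ2=-0.69268200, x=cosφ1·sinφ2-sinφ1·cosφ2·cosΔλ=0.60960782; θ=atan2(y, x)=-48.6500° <0 so +360° → 311.349999° ≈ 311.3°
Leg 2: φ1=0.6930807, φ2=1.1199359, Δφ=0.4268552, Δλ=1.4487001 rad; a=sin²(Δφ/2)+cosφ1·cosφ2·sin²(Δλ/2)=0.1920543294; c=2·atan2(√a, √(1-a))=0.907279474; dist=6371·c=5780.278 ≈ 5780.3 km; running total=13266.9 km
Leg 2 bearing: y=sinΔλ·cosφ2=0.43249628, x=cosφ1·sinφ2-sinφ1·cosφ2·cosΔλ=0.65850195; θ=atan2(y, x)=33.2964° ≈ 33.3°
Leg 3: φ1=1.1199359, φ2=-0.5925899, Δφ=-1.7125258, Δλ=0.7044271 rad; a=sin²(Δφ/2)+cosφ1·cosφ2·sin²(Δλ/2)=0.6136428237; c=2·atan2(√a, √(1-a))=1.800085797; dist=6371·c=11468.347 ≈ 11468.3 km; running total=24735.2 km
Leg 3 bearing: y=sinΔλ·cosφ2=0.53718008, x=cosφ1·sinφ2-sinφ1·cosφ2·cosΔλ=-0.81226768; θ=atan2(y, x)=146.5220° ≈ 146.5°
Leg 4: φ1=-0.5925899, φ2=0.8607336, Δφ=1.4533235, Δλ=-2.4702011 rad; a=sin²(Δφ/2)+cosφ1·cosφ2·sin²(Δλ/2)=0.9234509109; c=2·atan2(√a, √(1-a))=2.580927911; dist=6371·c=16443.092 ≈ 16443.1 km; running total=41178.3 km
Leg 4 bearing: y=sinΔλ·cosφ2=-0.40551981, x=cosφ1·sinφ2-sinφ1·cosφ2·cosΔλ=0.34396364; θ=atan2(y, x)=-49.6952° <0 so +360° → 310.3048° ≈ 310.3°
Leg 5: φ1=0.8607336, φ2=0.5948222, Δφ=-0.2659114, Δλ=0.0864287 rad; a=sin²(Δφ/2)+cosφ1·cosφ2·sin²(Δλ/2)=0.0185809614; c=2·atan2(√a, √(1-a))=0.273475408; dist=6371·c=1742.312 ≈ 1742.3 km; running total=42920.6 km
Leg 5 bearing: y=sinΔλ·cosφ2=0.07149533, x=cosφ1·sinφ2-sinφ1·cosφ2·cosΔλ=-0.26044434; θ=atan2(y, x)=164.6497° ≈ 164.6°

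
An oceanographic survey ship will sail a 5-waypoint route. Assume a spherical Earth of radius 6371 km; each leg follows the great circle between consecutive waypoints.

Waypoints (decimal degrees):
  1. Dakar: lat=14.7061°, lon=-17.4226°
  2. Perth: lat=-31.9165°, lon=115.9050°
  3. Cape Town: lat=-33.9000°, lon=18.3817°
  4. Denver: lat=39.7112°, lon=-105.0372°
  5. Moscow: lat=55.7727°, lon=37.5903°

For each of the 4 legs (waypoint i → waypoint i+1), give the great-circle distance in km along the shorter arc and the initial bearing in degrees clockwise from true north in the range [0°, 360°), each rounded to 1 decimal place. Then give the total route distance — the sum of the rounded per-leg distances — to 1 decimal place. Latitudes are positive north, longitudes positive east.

Leg 1: φ1=0.2566699, φ2=-0.5570480, Δφ=-0.8137179, Δλ=2.3270056 rad; a=sin²(Δφ/2)+cosφ1·cosφ2·sin²(Δλ/2)=0.8487826448; c=2·atan2(√a, √(1-a))=2.342790218; dist=6371·c=14925.916 ≈ 14925.9 km; running total=14925.9 km
Leg 1 bearing: y=sinΔλ·cosφ2=0.61746720, x=cosφ1·sinφ2-sinφ1·cosφ2·cosΔλ=-0.36350644; θ=atan2(y, x)=120.4856° ≈ 120.5°
Leg 2: φ1=-0.5570480, φ2=-0.5916666, Δφ=-0.0346186, Δλ=-1.7021027 rad; a=sin²(Δφ/2)+cosφ1·cosφ2·sin²(Δλ/2)=0.3986867484; c=2·atan2(√a, √(1-a))=1.366757005; dist=6371·c=8707.609 ≈ 8707.6 km; running total=23633.5 km
Leg 2 bearing: y=sinΔλ·cosφ2=-0.82286729, x=cosφ1·sinφ2-sinφ1·cosφ2·cosΔλ=-0.53087845; θ=atan2(y, x)=-122.8284° <0 so +360° → 237.1716° ≈ 237.2°
Leg 3: φ1=-0.5916666, φ2=0.6930912, Δφ=1.2847578, Δλ=-2.1540662 rad; a=sin²(Δφ/2)+cosφ1·cosφ2·sin²(Δλ/2)=0.8540076831; c=2·atan2(√a, √(1-a))=2.357480250; dist=6371·c=15019.507 ≈ 15019.5 km; running total=38653.0 km
Leg 3 bearing: y=sinΔλ·cosφ2=-0.64208760, x=cosφ1·sinφ2-sinφ1·cosφ2·cosΔλ=0.29400299; θ=atan2(y, x)=-65.3976° <0 so +360° → 294.6024° ≈ 294.6°
Leg 4: φ1=0.6930912, φ2=0.9734172, Δφ=0.2803261, Δλ=2.4893195 rad; a=sin²(Δφ/2)+cosφ1·cosφ2·sin²(Δλ/2)=0.4078016707; c=2·atan2(√a, √(1-a))=1.385338368; dist=6371·c=8825.991 ≈ 8826.0 km; running total=47479.0 km
Leg 4 bearing: y=sinΔλ·cosφ2=0.34142067, x=cosφ1·sinφ2-sinφ1·cosφ2·cosΔλ=0.92164516; θ=atan2(y, x)=20.3270° ≈ 20.3°

Leg 1: dist=14925.9 km, bearing=120.5°
Leg 2: dist=8707.6 km, bearing=237.2°
Leg 3: dist=15019.5 km, bearing=294.6°
Leg 4: dist=8826.0 km, bearing=20.3°
Total: 47479.0 km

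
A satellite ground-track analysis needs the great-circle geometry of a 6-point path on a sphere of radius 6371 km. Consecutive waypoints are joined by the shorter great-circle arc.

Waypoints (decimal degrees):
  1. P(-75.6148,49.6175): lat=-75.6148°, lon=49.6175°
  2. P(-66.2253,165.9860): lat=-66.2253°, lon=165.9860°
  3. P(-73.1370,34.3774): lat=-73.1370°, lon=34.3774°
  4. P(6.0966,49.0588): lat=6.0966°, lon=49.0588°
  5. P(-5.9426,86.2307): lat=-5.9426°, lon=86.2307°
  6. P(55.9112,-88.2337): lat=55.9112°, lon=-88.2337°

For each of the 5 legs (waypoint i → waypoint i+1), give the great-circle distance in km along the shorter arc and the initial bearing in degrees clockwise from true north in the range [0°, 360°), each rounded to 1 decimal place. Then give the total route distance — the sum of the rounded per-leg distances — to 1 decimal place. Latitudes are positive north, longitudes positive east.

Leg 1: dist=3630.7 km, bearing=138.0°
Leg 2: dist=4119.5 km, bearing=201.1°
Leg 3: dist=8871.4 km, bearing=14.8°
Leg 4: dist=4337.4 km, bearing=107.3°
Leg 5: dist=14437.2 km, bearing=356.0°
Total: 35396.2 km

Leg 1: φ1=-1.3197272, φ2=-1.1558495, Δφ=0.1638777, Δλ=2.0310135 rad; a=sin²(Δφ/2)+cosφ1·cosφ2·sin²(Δλ/2)=0.0790189427; c=2·atan2(√a, √(1-a))=0.569886692; dist=6371·c=3630.748 ≈ 3630.7 km; running total=3630.7 km
Leg 1 bearing: y=sinΔλ·cosφ2=0.36119684, x=cosφ1·sinφ2-sinφ1·cosφ2·cosΔλ=-0.40079501; θ=atan2(y, x)=137.9748° ≈ 138.0°
Leg 2: φ1=-1.1558495, φ2=-1.2764815, Δφ=-0.1206319, Δλ=-2.2970034 rad; a=sin²(Δφ/2)+cosφ1·cosφ2·sin²(Δλ/2)=0.1009340306; c=2·atan2(√a, √(1-a))=0.646608113; dist=6371·c=4119.540 ≈ 4119.5 km; running total=7750.2 km
Leg 2 bearing: y=sinΔλ·cosφ2=-0.21689554, x=cosφ1·sinφ2-sinφ1·cosφ2·cosΔλ=-0.56208695; θ=atan2(y, x)=-158.8996° <0 so +360° → 201.1004° ≈ 201.1°
Leg 3: φ1=-1.2764815, φ2=0.1064057, Δφ=1.3828872, Δλ=0.2562388 rad; a=sin²(Δφ/2)+cosφ1·cosφ2·sin²(Δλ/2)=0.4113062108; c=2·atan2(√a, √(1-a))=1.392465034; dist=6371·c=8871.395 ≈ 8871.4 km; running total=16621.6 km
Leg 3 bearing: y=sinΔλ·cosφ2=0.25201051, x=cosφ1·sinφ2-sinφ1·cosφ2·cosΔλ=0.95132768; θ=atan2(y, x)=14.8371° ≈ 14.8°
Leg 4: φ1=0.1064057, φ2=-0.1037179, Δφ=-0.2101237, Δλ=0.6487720 rad; a=sin²(Δφ/2)+cosφ1·cosφ2·sin²(Δλ/2)=0.1114668890; c=2·atan2(√a, √(1-a))=0.680805106; dist=6371·c=4337.409 ≈ 4337.4 km; running total=20959.0 km
Leg 4 bearing: y=sinΔλ·cosφ2=0.60096145, x=cosφ1·sinφ2-sinφ1·cosφ2·cosΔλ=-0.18711875; θ=atan2(y, x)=107.2948° ≈ 107.3°
Leg 5: φ1=-0.1037179, φ2=0.9758345, Δφ=1.0795525, Δλ=-3.0449782 rad; a=sin²(Δφ/2)+cosφ1·cosφ2·sin²(Δλ/2)=0.8203037832; c=2·atan2(√a, √(1-a))=2.266085569; dist=6371·c=14437.231 ≈ 14437.2 km; running total=35396.2 km
Leg 5 bearing: y=sinΔλ·cosφ2=-0.05406598, x=cosφ1·sinφ2-sinφ1·cosφ2·cosΔλ=0.76596267; θ=atan2(y, x)=-4.0376° <0 so +360° → 355.9624° ≈ 356.0°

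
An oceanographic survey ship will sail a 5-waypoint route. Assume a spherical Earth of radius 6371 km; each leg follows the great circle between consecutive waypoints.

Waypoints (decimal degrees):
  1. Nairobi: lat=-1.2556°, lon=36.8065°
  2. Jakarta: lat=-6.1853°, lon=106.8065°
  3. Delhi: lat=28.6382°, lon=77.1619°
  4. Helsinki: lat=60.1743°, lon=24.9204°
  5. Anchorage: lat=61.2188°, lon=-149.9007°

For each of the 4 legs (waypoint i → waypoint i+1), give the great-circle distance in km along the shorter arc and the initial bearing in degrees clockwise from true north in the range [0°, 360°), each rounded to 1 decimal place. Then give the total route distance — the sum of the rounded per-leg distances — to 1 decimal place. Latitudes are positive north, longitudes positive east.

Leg 1: dist=7781.7 km, bearing=96.1°
Leg 2: dist=5007.4 km, bearing=322.2°
Leg 3: dist=5216.7 km, bearing=327.4°
Leg 4: dist=6509.5 km, bearing=357.1°
Total: 24515.3 km

Leg 1: φ1=-0.0219144, φ2=-0.1079539, Δφ=-0.0860395, Δλ=1.2217305 rad; a=sin²(Δφ/2)+cosφ1·cosφ2·sin²(Δλ/2)=0.3288457829; c=2·atan2(√a, √(1-a))=1.221423667; dist=6371·c=7781.690 ≈ 7781.7 km; running total=7781.7 km
Leg 1 bearing: y=sinΔλ·cosφ2=0.93422233, x=cosφ1·sinφ2-sinφ1·cosφ2·cosΔλ=-0.10026750; θ=atan2(y, x)=96.1259° ≈ 96.1°
Leg 2: φ1=-0.1079539, φ2=0.4998309, Δφ=0.6077847, Δλ=-0.5173959 rad; a=sin²(Δφ/2)+cosφ1·cosφ2·sin²(Δλ/2)=0.1466467189; c=2·atan2(√a, √(1-a))=0.785963999; dist=6371·c=5007.377 ≈ 5007.4 km; running total=12789.1 km
Leg 2 bearing: y=sinΔλ·cosφ2=-0.43410871, x=cosφ1·sinφ2-sinφ1·cosφ2·cosΔλ=0.55867295; θ=atan2(y, x)=-37.8485° <0 so +360° → 322.1515° ≈ 322.2°
Leg 3: φ1=0.4998309, φ2=1.0502397, Δφ=0.5504088, Δλ=-0.9117862 rad; a=sin²(Δφ/2)+cosφ1·cosφ2·sin²(Δλ/2)=0.1584559860; c=2·atan2(√a, √(1-a))=0.818813778; dist=6371·c=5216.663 ≈ 5216.7 km; running total=18005.8 km
Leg 3 bearing: y=sinΔλ·cosφ2=-0.39321468, x=cosφ1·sinφ2-sinφ1·cosφ2·cosΔλ=0.61544534; θ=atan2(y, x)=-32.5749° <0 so +360° → 327.4251° ≈ 327.4°
Leg 4: φ1=1.0502397, φ2=1.0684696, Δφ=0.0182300, Δλ=-3.0512038 rad; a=sin²(Δφ/2)+cosφ1·cosφ2·sin²(Δλ/2)=0.2390578016; c=2·atan2(√a, √(1-a))=1.021737767; dist=6371·c=6509.491 ≈ 6509.5 km; running total=24515.3 km
Leg 4 bearing: y=sinΔλ·cosφ2=-0.04345994, x=cosφ1·sinφ2-sinφ1·cosφ2·cosΔλ=0.85190839; θ=atan2(y, x)=-2.9204° <0 so +360° → 357.0796° ≈ 357.1°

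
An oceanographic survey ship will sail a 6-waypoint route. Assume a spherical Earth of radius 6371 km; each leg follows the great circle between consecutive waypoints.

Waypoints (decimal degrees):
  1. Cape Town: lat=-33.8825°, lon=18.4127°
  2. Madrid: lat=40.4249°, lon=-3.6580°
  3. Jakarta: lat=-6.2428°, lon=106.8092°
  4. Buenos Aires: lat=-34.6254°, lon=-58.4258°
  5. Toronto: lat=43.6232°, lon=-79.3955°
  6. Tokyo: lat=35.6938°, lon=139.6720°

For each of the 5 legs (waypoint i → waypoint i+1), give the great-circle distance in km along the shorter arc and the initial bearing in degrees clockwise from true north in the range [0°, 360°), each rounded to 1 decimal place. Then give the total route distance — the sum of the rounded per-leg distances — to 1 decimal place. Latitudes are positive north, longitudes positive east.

Leg 1: φ1=-0.5913612, φ2=0.7055476, Δφ=1.2969088, Δλ=-0.3852064 rad; a=sin²(Δφ/2)+cosφ1·cosφ2·sin²(Δλ/2)=0.3879174795; c=2·atan2(√a, √(1-a))=1.344710138; dist=6371·c=8567.148 ≈ 8567.1 km; running total=8567.1 km
Leg 1 bearing: y=sinΔλ·cosφ2=-0.28604246, x=cosφ1·sinφ2-sinφ1·cosφ2·cosΔλ=0.93162747; θ=atan2(y, x)=-17.0683° <0 so +360° → 342.9317° ≈ 342.9°
Leg 2: φ1=0.7055476, φ2=-0.1089574, Δφ=-0.8145050, Δλ=1.9280164 rad; a=sin²(Δφ/2)+cosφ1·cosφ2·sin²(Δλ/2)=0.6675623688; c=2·atan2(√a, √(1-a))=1.912533947; dist=6371·c=12184.754 ≈ 12184.8 km; running total=20751.9 km
Leg 2 bearing: y=sinΔλ·cosφ2=0.93131687, x=cosφ1·sinφ2-sinφ1·cosφ2·cosΔλ=0.14261939; θ=atan2(y, x)=81.2935° ≈ 81.3°
Leg 3: φ1=-0.1089574, φ2=-0.6043272, Δφ=-0.4953698, Δλ=-2.8838948 rad; a=sin²(Δφ/2)+cosφ1·cosφ2·sin²(Δλ/2)=0.8646028053; c=2·atan2(√a, √(1-a))=2.387956670; dist=6371·c=15213.672 ≈ 15213.7 km; running total=35965.6 km
Leg 3 bearing: y=sinΔλ·cosφ2=-0.20971633, x=cosφ1·sinφ2-sinφ1·cosφ2·cosΔλ=-0.65136644; θ=atan2(y, x)=-162.1533° <0 so +360° → 197.8467° ≈ 197.8°
Leg 4: φ1=-0.6043272, φ2=0.7613685, Δφ=1.3656957, Δλ=-0.3659903 rad; a=sin²(Δφ/2)+cosφ1·cosφ2·sin²(Δλ/2)=0.4178931623; c=2·atan2(√a, √(1-a))=1.405835514; dist=6371·c=8956.578 ≈ 8956.6 km; running total=44922.2 km
Leg 4 bearing: y=sinΔλ·cosφ2=-0.25906246, x=cosφ1·sinφ2-sinφ1·cosφ2·cosΔλ=0.95179856; θ=atan2(y, x)=-15.2260° <0 so +360° → 344.7740° ≈ 344.8°
Leg 5: φ1=0.7613685, φ2=0.6229743, Δφ=-0.1383941, Δλ=3.8234492 rad; a=sin²(Δφ/2)+cosφ1·cosφ2·sin²(Δλ/2)=0.5269607171; c=2·atan2(√a, √(1-a))=1.624743925; dist=6371·c=10351.244 ≈ 10351.2 km; running total=55273.4 km
Leg 5 bearing: y=sinΔλ·cosφ2=-0.51184367, x=cosφ1·sinφ2-sinφ1·cosφ2·cosΔλ=0.85738471; θ=atan2(y, x)=-30.8365° <0 so +360° → 329.1635° ≈ 329.2°

Leg 1: dist=8567.1 km, bearing=342.9°
Leg 2: dist=12184.8 km, bearing=81.3°
Leg 3: dist=15213.7 km, bearing=197.8°
Leg 4: dist=8956.6 km, bearing=344.8°
Leg 5: dist=10351.2 km, bearing=329.2°
Total: 55273.4 km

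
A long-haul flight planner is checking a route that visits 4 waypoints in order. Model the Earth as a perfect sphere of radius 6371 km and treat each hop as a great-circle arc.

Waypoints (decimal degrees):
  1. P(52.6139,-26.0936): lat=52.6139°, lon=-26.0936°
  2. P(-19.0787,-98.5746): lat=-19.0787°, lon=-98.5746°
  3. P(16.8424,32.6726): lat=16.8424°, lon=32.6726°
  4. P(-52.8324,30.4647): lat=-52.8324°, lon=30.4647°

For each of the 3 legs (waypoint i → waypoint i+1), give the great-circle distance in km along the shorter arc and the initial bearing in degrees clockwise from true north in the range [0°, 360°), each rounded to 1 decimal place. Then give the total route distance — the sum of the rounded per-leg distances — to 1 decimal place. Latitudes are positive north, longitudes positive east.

Leg 1: dist=10562.4 km, bearing=244.8°
Leg 2: dist=14868.4 km, bearing=84.6°
Leg 3: dist=7750.4 km, bearing=181.4°
Total: 33181.2 km

Leg 1: φ1=0.9182858, φ2=-0.3329861, Δφ=-1.2512719, Δλ=-1.2650321 rad; a=sin²(Δφ/2)+cosφ1·cosφ2·sin²(Δλ/2)=0.5434900105; c=2·atan2(√a, √(1-a))=1.657886398; dist=6371·c=10562.394 ≈ 10562.4 km; running total=10562.4 km
Leg 1 bearing: y=sinΔλ·cosφ2=-0.90123546, x=cosφ1·sinφ2-sinφ1·cosφ2·cosΔλ=-0.42451045; θ=atan2(y, x)=-115.2219° <0 so +360° → 244.7781° ≈ 244.8°
Leg 2: φ1=-0.3329861, φ2=0.2939553, Δφ=0.6269415, Δλ=2.2906958 rad; a=sin²(Δφ/2)+cosφ1·cosφ2·sin²(Δλ/2)=0.8455362711; c=2·atan2(√a, √(1-a))=2.333768230; dist=6371·c=14868.437 ≈ 14868.4 km; running total=25430.8 km
Leg 2 bearing: y=sinΔλ·cosφ2=0.71962074, x=cosφ1·sinφ2-sinφ1·cosφ2·cosΔλ=0.06756282; θ=atan2(y, x)=84.6364° ≈ 84.6°
Leg 3: φ1=0.2939553, φ2=-0.9220993, Δφ=-1.2160547, Δλ=-0.0385351 rad; a=sin²(Δφ/2)+cosφ1·cosφ2·sin²(Δλ/2)=0.3265405748; c=2·atan2(√a, √(1-a))=1.216512402; dist=6371·c=7750.401 ≈ 7750.4 km; running total=33181.2 km
Leg 3 bearing: y=sinΔλ·cosφ2=-0.02327518, x=cosφ1·sinφ2-sinφ1·cosφ2·cosΔλ=-0.93760630; θ=atan2(y, x)=-178.5780° <0 so +360° → 181.4220° ≈ 181.4°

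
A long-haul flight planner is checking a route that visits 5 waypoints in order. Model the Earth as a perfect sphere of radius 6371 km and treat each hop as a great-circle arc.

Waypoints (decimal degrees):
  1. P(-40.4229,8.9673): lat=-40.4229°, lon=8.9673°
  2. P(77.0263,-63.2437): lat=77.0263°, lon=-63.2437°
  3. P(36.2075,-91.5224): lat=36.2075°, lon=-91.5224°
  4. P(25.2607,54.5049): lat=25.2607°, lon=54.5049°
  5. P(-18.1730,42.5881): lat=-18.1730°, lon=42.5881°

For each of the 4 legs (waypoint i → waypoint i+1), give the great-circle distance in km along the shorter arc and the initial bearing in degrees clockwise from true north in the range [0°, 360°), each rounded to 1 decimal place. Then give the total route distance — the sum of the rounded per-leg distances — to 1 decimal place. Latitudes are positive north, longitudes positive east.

Leg 1: φ1=-0.7055127, φ2=1.3443625, Δφ=2.0498752, Δλ=-1.2603197 rad; a=sin²(Δφ/2)+cosφ1·cosφ2·sin²(Δλ/2)=0.7898284399; c=2·atan2(√a, √(1-a))=2.189103876; dist=6371·c=13946.781 ≈ 13946.8 km; running total=13946.8 km
Leg 1 bearing: y=sinΔλ·cosφ2=-0.21376981, x=cosφ1·sinφ2-sinφ1·cosφ2·cosΔλ=0.78632078; θ=atan2(y, x)=-15.2089° <0 so +360° → 344.7911° ≈ 344.8°
Leg 2: φ1=1.3443625, φ2=0.6319401, Δφ=-0.7124225, Δλ=-0.4935564 rad; a=sin²(Δφ/2)+cosφ1·cosφ2·sin²(Δλ/2)=0.1324193964; c=2·atan2(√a, √(1-a))=0.744891870; dist=6371·c=4745.706 ≈ 4745.7 km; running total=18692.5 km
Leg 2 bearing: y=sinΔλ·cosφ2=-0.38226958, x=cosφ1·sinφ2-sinφ1·cosφ2·cosΔλ=-0.55982852; θ=atan2(y, x)=-145.6734° <0 so +360° → 214.3266° ≈ 214.3°
Leg 3: φ1=0.6319401, φ2=0.4408824, Δφ=-0.1910577, Δλ=2.5486572 rad; a=sin²(Δφ/2)+cosφ1·cosφ2·sin²(Δλ/2)=0.6765426071; c=2·atan2(√a, √(1-a))=1.931662996; dist=6371·c=12306.625 ≈ 12306.6 km; running total=30999.1 km
Leg 3 bearing: y=sinΔλ·cosφ2=0.50536304, x=cosφ1·sinφ2-sinφ1·cosφ2·cosΔλ=0.78736207; θ=atan2(y, x)=32.6941° ≈ 32.7°
Leg 4: φ1=0.4408824, φ2=-0.3171787, Δφ=-0.7580611, Δλ=-0.2079874 rad; a=sin²(Δφ/2)+cosφ1·cosφ2·sin²(Δλ/2)=0.1461740185; c=2·atan2(√a, √(1-a))=0.784626862; dist=6371·c=4998.858 ≈ 4998.9 km; running total=35998.0 km
Leg 4 bearing: y=sinΔλ·cosφ2=-0.19619114, x=cosφ1·sinφ2-sinφ1·cosφ2·cosΔλ=-0.67877665; θ=atan2(y, x)=-163.8788° <0 so +360° → 196.1212° ≈ 196.1°

Leg 1: dist=13946.8 km, bearing=344.8°
Leg 2: dist=4745.7 km, bearing=214.3°
Leg 3: dist=12306.6 km, bearing=32.7°
Leg 4: dist=4998.9 km, bearing=196.1°
Total: 35998.0 km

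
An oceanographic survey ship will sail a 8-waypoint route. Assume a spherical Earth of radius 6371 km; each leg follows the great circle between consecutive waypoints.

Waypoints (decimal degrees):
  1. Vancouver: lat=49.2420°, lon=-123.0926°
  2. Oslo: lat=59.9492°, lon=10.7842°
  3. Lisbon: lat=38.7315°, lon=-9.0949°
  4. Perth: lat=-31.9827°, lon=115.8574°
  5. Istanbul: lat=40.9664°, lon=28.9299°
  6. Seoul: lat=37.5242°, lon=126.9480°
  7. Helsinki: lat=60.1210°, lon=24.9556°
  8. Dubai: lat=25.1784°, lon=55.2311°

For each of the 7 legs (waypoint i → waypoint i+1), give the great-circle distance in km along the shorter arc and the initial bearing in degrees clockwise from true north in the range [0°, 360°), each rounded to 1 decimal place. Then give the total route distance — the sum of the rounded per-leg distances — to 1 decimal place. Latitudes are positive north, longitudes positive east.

Leg 1: φ1=0.8594350, φ2=1.0463109, Δφ=0.1868759, Δλ=2.3365910 rad; a=sin²(Δφ/2)+cosφ1·cosφ2·sin²(Δλ/2)=0.2854728260; c=2·atan2(√a, √(1-a))=1.127350721; dist=6371·c=7182.351 ≈ 7182.4 km; running total=7182.4 km
Leg 1 bearing: y=sinΔλ·cosφ2=0.36096925, x=cosφ1·sinφ2-sinφ1·cosφ2·cosΔλ=0.82801785; θ=atan2(y, x)=23.5545° ≈ 23.6°
Leg 2: φ1=1.0463109, φ2=0.6759922, Δφ=-0.3703187, Δλ=-0.3469557 rad; a=sin²(Δφ/2)+cosφ1·cosφ2·sin²(Δλ/2)=0.0455327254; c=2·atan2(√a, √(1-a))=0.430074838; dist=6371·c=2740.007 ≈ 2740.0 km; running total=9922.4 km
Leg 2 bearing: y=sinΔλ·cosφ2=-0.26525793, x=cosφ1·sinφ2-sinφ1·cosφ2·cosΔλ=-0.32167720; θ=atan2(y, x)=-140.4907° <0 so +360° → 219.5093° ≈ 219.5°
Leg 3: φ1=0.6759922, φ2=-0.5582034, Δφ=-1.2341956, Δλ=2.1808290 rad; a=sin²(Δφ/2)+cosφ1·cosφ2·sin²(Δλ/2)=0.8552327204; c=2·atan2(√a, √(1-a))=2.360955705; dist=6371·c=15041.649 ≈ 15041.6 km; running total=24964.0 km
Leg 3 bearing: y=sinΔλ·cosφ2=0.69521616, x=cosφ1·sinφ2-sinφ1·cosφ2·cosΔλ=-0.10914829; θ=atan2(y, x)=98.9225° ≈ 98.9°
Leg 4: φ1=-0.5582034, φ2=0.7149986, Δφ=1.2732020, Δλ=-1.5171711 rad; a=sin²(Δφ/2)+cosφ1·cosφ2·sin²(Δλ/2)=0.6564632783; c=2·atan2(√a, √(1-a))=1.889069110; dist=6371·c=12035.259 ≈ 12035.3 km; running total=36999.3 km
Leg 4 bearing: y=sinΔλ·cosφ2=-0.75400874, x=cosφ1·sinφ2-sinφ1·cosφ2·cosΔλ=0.57753596; θ=atan2(y, x)=-52.5495° <0 so +360° → 307.4505° ≈ 307.5°
Leg 5: φ1=0.7149986, φ2=0.6549208, Δφ=-0.0600777, Δλ=1.7107386 rad; a=sin²(Δφ/2)+cosφ1·cosφ2·sin²(Δλ/2)=0.3420996355; c=2·atan2(√a, √(1-a))=1.249495875; dist=6371·c=7960.538 ≈ 7960.5 km; running total=44959.8 km
Leg 5 bearing: y=sinΔλ·cosφ2=0.78534288, x=cosφ1·sinφ2-sinφ1·cosφ2·cosΔλ=0.53245324; θ=atan2(y, x)=55.8632° ≈ 55.9°
Leg 6: φ1=0.6549208, φ2=1.0493094, Δφ=0.3943886, Δλ=-1.7801032 rad; a=sin²(Δφ/2)+cosφ1·cosφ2·sin²(Δλ/2)=0.2769794817; c=2·atan2(√a, √(1-a))=1.108459250; dist=6371·c=7061.994 ≈ 7062.0 km; running total=52021.8 km
Leg 6 bearing: y=sinΔλ·cosφ2=-0.48729750, x=cosφ1·sinφ2-sinφ1·cosφ2·cosΔλ=0.75072534; θ=atan2(y, x)=-32.9877° <0 so +360° → 327.0123° ≈ 327.0°
Leg 7: φ1=1.0493094, φ2=0.4394460, Δφ=-0.6098634, Δλ=0.5284072 rad; a=sin²(Δφ/2)+cosφ1·cosφ2·sin²(Δλ/2)=0.1208814707; c=2·atan2(√a, √(1-a))=0.710191465; dist=6371·c=4524.630 ≈ 4524.6 km; running total=56546.4 km
Leg 7 bearing: y=sinΔλ·cosφ2=0.45625704, x=cosφ1·sinφ2-sinφ1·cosφ2·cosΔλ=-0.46573177; θ=atan2(y, x)=135.5888° ≈ 135.6°

Leg 1: dist=7182.4 km, bearing=23.6°
Leg 2: dist=2740.0 km, bearing=219.5°
Leg 3: dist=15041.6 km, bearing=98.9°
Leg 4: dist=12035.3 km, bearing=307.5°
Leg 5: dist=7960.5 km, bearing=55.9°
Leg 6: dist=7062.0 km, bearing=327.0°
Leg 7: dist=4524.6 km, bearing=135.6°
Total: 56546.4 km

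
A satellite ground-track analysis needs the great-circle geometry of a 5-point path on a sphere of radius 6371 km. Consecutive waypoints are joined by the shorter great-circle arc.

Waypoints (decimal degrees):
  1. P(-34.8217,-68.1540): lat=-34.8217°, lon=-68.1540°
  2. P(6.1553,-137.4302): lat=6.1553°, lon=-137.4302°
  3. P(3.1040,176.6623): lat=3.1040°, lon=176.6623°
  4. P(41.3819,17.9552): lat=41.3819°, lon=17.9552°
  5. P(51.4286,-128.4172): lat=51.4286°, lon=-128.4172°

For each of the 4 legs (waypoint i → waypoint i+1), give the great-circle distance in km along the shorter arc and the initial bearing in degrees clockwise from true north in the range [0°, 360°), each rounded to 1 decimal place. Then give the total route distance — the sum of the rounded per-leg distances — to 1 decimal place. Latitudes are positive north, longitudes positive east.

Leg 1: φ1=-0.6077533, φ2=0.1074303, Δφ=0.7151836, Δλ=-1.2090978 rad; a=sin²(Δφ/2)+cosφ1·cosφ2·sin²(Δλ/2)=0.3862019953; c=2·atan2(√a, √(1-a))=1.341188141; dist=6371·c=8544.710 ≈ 8544.7 km; running total=8544.7 km
Leg 1 bearing: y=sinΔλ·cosφ2=-0.92990506, x=cosφ1·sinφ2-sinφ1·cosφ2·cosΔλ=0.28892325; θ=atan2(y, x)=-72.7399° <0 so +360° → 287.2601° ≈ 287.3°
Leg 2: φ1=0.1074303, φ2=0.0541750, Δφ=-0.0532552, Δλ=5.4819483 rad; a=sin²(Δφ/2)+cosφ1·cosφ2·sin²(Δλ/2)=0.1517008067; c=2·atan2(√a, √(1-a))=0.800150992; dist=6371·c=5097.762 ≈ 5097.8 km; running total=13642.5 km
Leg 2 bearing: y=sinΔλ·cosφ2=-0.71716368, x=cosφ1·sinφ2-sinφ1·cosφ2·cosΔλ=-0.02066247; θ=atan2(y, x)=-91.6503° <0 so +360° → 268.3497° ≈ 268.3°
Leg 3: φ1=0.0541750, φ2=0.7222504, Δφ=0.6680754, Δλ=-2.7699614 rad; a=sin²(Δφ/2)+cosφ1·cosφ2·sin²(Δλ/2)=0.8311391975; c=2·atan2(√a, √(1-a))=2.294651886; dist=6371·c=14619.227 ≈ 14619.2 km; running total=28261.7 km
Leg 3 bearing: y=sinΔλ·cosφ2=-0.27246801, x=cosφ1·sinφ2-sinφ1·cosφ2·cosΔλ=0.69796025; θ=atan2(y, x)=-21.3246° <0 so +360° → 338.6754° ≈ 338.7°
Leg 4: φ1=0.7222504, φ2=0.8975984, Δφ=0.1753480, Δλ=-2.5546803 rad; a=sin²(Δφ/2)+cosφ1·cosφ2·sin²(Δλ/2)=0.4363401149; c=2·atan2(√a, √(1-a))=1.443130040; dist=6371·c=9194.181 ≈ 9194.2 km; running total=37455.9 km
Leg 4 bearing: y=sinΔλ·cosφ2=-0.34528389, x=cosφ1·sinφ2-sinφ1·cosφ2·cosΔλ=0.92982187; θ=atan2(y, x)=-20.3722° <0 so +360° → 339.6278° ≈ 339.6°

Leg 1: dist=8544.7 km, bearing=287.3°
Leg 2: dist=5097.8 km, bearing=268.3°
Leg 3: dist=14619.2 km, bearing=338.7°
Leg 4: dist=9194.2 km, bearing=339.6°
Total: 37455.9 km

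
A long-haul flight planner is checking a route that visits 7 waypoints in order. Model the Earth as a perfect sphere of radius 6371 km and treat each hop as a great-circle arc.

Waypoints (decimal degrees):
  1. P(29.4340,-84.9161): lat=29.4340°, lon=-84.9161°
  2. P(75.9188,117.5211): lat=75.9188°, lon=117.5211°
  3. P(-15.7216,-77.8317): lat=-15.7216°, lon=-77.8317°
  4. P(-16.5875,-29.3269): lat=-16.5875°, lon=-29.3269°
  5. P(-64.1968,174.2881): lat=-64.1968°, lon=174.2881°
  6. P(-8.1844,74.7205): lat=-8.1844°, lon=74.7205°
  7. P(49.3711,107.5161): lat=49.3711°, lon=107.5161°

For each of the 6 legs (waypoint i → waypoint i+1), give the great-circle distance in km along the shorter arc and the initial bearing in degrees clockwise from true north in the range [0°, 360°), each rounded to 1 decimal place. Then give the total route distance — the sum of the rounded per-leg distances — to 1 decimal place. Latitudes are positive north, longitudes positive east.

Leg 1: dist=8194.2 km, bearing=354.4°
Leg 2: dist=13260.3 km, bearing=17.0°
Leg 3: dist=5168.5 km, bearing=98.1°
Leg 4: dist=10807.4 km, bearing=190.1°
Leg 5: dist=9647.0 km, bearing=257.9°
Leg 6: dist=7149.2 km, bearing=23.0°
Total: 54226.6 km

Leg 1: φ1=0.5137202, φ2=1.3250330, Δφ=0.8113128, Δλ=3.5331957 rad; a=sin²(Δφ/2)+cosφ1·cosφ2·sin²(Δλ/2)=0.3595987935; c=2·atan2(√a, √(1-a))=1.286166269; dist=6371·c=8194.165 ≈ 8194.2 km; running total=8194.2 km
Leg 1 bearing: y=sinΔλ·cosφ2=-0.09285921, x=cosφ1·sinφ2-sinφ1·cosφ2·cosΔλ=0.95526288; θ=atan2(y, x)=-5.5522° <0 so +360° → 354.4478° ≈ 354.4°
Leg 2: φ1=1.3250330, φ2=-0.2743937, Δφ=-1.5994267, Δλ=-3.4095496 rad; a=sin²(Δφ/2)+cosφ1·cosφ2·sin²(Δλ/2)=0.7443294246; c=2·atan2(√a, √(1-a))=2.081348237; dist=6371·c=13260.270 ≈ 13260.3 km; running total=21454.5 km
Leg 2 bearing: y=sinΔλ·cosφ2=0.25485698, x=cosφ1·sinφ2-sinφ1·cosφ2·cosΔλ=0.83442222; θ=atan2(y, x)=16.9842° ≈ 17.0°
Leg 3: φ1=-0.2743937, φ2=-0.2895065, Δφ=-0.0151128, Δλ=0.8465685 rad; a=sin²(Δφ/2)+cosφ1·cosφ2·sin²(Δλ/2)=0.1557078371; c=2·atan2(√a, √(1-a))=0.811261321; dist=6371·c=5168.546 ≈ 5168.5 km; running total=26623.0 km
Leg 3 bearing: y=sinΔλ·cosφ2=0.71784104, x=cosφ1·sinφ2-sinφ1·cosφ2·cosΔλ=-0.10274177; θ=atan2(y, x)=98.1452° ≈ 98.1°
Leg 4: φ1=-0.2895065, φ2=-1.1204455, Δφ=-0.8309390, Δλ=3.5537522 rad; a=sin²(Δφ/2)+cosφ1·cosφ2·sin²(Δλ/2)=0.5626086098; c=2·atan2(√a, √(1-a))=1.696343098; dist=6371·c=10807.402 ≈ 10807.4 km; running total=37430.4 km
Leg 4 bearing: y=sinΔλ·cosφ2=-0.17436890, x=cosφ1·sinφ2-sinφ1·cosφ2·cosΔλ=-0.97668630; θ=atan2(y, x)=-169.8776° <0 so +360° → 190.1224° ≈ 190.1°
Leg 5: φ1=-1.1204455, φ2=-0.1428447, Δφ=0.9776008, Δλ=-1.7377824 rad; a=sin²(Δφ/2)+cosφ1·cosφ2·sin²(Δλ/2)=0.4717231677; c=2·atan2(√a, √(1-a))=1.514212473; dist=6371·c=9647.048 ≈ 9647.0 km; running total=47077.4 km
Leg 5 bearing: y=sinΔλ·cosφ2=-0.97604688, x=cosφ1·sinφ2-sinφ1·cosφ2·cosΔλ=-0.21008133; θ=atan2(y, x)=-102.1469° <0 so +360° → 257.8531° ≈ 257.9°
Leg 6: φ1=-0.1428447, φ2=0.8616883, Δφ=1.0045330, Δλ=0.5723912 rad; a=sin²(Δφ/2)+cosφ1·cosφ2·sin²(Δλ/2)=0.2831248077; c=2·atan2(√a, √(1-a))=1.122145383; dist=6371·c=7149.188 ≈ 7149.2 km; running total=54226.6 km
Leg 6 bearing: y=sinΔλ·cosφ2=0.35269512, x=cosφ1·sinφ2-sinφ1·cosφ2·cosΔλ=0.82913615; θ=atan2(y, x)=23.0438° ≈ 23.0°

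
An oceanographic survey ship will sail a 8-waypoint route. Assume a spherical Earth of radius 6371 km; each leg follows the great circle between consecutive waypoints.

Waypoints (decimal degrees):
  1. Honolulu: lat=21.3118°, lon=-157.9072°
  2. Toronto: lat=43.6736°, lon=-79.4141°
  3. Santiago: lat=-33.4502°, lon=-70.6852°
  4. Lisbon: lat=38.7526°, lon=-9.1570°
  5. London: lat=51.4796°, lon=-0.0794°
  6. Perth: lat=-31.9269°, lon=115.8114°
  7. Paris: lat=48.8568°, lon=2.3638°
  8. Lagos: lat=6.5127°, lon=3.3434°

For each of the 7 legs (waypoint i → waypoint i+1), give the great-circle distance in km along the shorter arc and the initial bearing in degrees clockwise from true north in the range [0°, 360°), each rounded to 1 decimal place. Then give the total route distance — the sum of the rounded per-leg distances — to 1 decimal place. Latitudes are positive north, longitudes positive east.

Leg 1: dist=7487.0 km, bearing=50.2°
Leg 2: dist=8621.4 km, bearing=172.5°
Leg 3: dist=10229.5 km, bearing=43.3°
Leg 4: dist=1581.5 km, bearing=23.6°
Leg 5: dist=14470.1 km, bearing=93.0°
Leg 6: dist=14271.7 km, bearing=309.7°
Leg 7: dist=4709.4 km, bearing=178.6°
Total: 61370.6 km

Leg 1: φ1=0.3719611, φ2=0.7622481, Δφ=0.3902870, Δλ=1.3699630 rad; a=sin²(Δφ/2)+cosφ1·cosφ2·sin²(Δλ/2)=0.3073030623; c=2·atan2(√a, √(1-a))=1.175161694; dist=6371·c=7486.955 ≈ 7487.0 km; running total=7487.0 km
Leg 1 bearing: y=sinΔλ·cosφ2=0.70874787, x=cosφ1·sinφ2-sinφ1·cosφ2·cosΔλ=0.59088749; θ=atan2(y, x)=50.1818° ≈ 50.2°
Leg 2: φ1=0.7622481, φ2=-0.5838161, Δφ=-1.3460642, Δλ=0.1523480 rad; a=sin²(Δφ/2)+cosφ1·cosφ2·sin²(Δλ/2)=0.3920723422; c=2·atan2(√a, √(1-a))=1.353228616; dist=6371·c=8621.420 ≈ 8621.4 km; running total=16108.4 km
Leg 2 bearing: y=sinΔλ·cosφ2=0.12662277, x=cosφ1·sinφ2-sinφ1·cosφ2·cosΔλ=-0.96818033; θ=atan2(y, x)=172.5489° ≈ 172.5°
Leg 3: φ1=-0.5838161, φ2=0.6763605, Δφ=1.2601766, Δλ=1.0738697 rad; a=sin²(Δφ/2)+cosφ1·cosφ2·sin²(Δλ/2)=0.5174187787; c=2·atan2(√a, √(1-a))=1.605640935; dist=6371·c=10229.538 ≈ 10229.5 km; running total=26337.9 km
Leg 3 bearing: y=sinΔλ·cosφ2=0.68553393, x=cosφ1·sinφ2-sinφ1·cosφ2·cosΔλ=0.72720669; θ=atan2(y, x)=43.3104° ≈ 43.3°
Leg 4: φ1=0.6763605, φ2=0.8984885, Δφ=0.2221281, Δλ=0.1584340 rad; a=sin²(Δφ/2)+cosφ1·cosφ2·sin²(Δλ/2)=0.0153260733; c=2·atan2(√a, √(1-a))=0.248233888; dist=6371·c=1581.498 ≈ 1581.5 km; running total=27919.4 km
Leg 4 bearing: y=sinΔλ·cosφ2=0.09825935, x=cosφ1·sinφ2-sinφ1·cosφ2·cosΔλ=0.22518845; θ=atan2(y, x)=23.5737° ≈ 23.6°
Leg 5: φ1=0.8984885, φ2=-0.5572295, Δφ=-1.4557180, Δλ=2.0226760 rad; a=sin²(Δφ/2)+cosφ1·cosφ2·sin²(Δλ/2)=0.8222814079; c=2·atan2(√a, √(1-a))=2.271247654; dist=6371·c=14470.119 ≈ 14470.1 km; running total=42389.5 km
Leg 5 bearing: y=sinΔλ·cosφ2=0.76353534, x=cosφ1·sinφ2-sinφ1·cosφ2·cosΔλ=-0.03940255; θ=atan2(y, x)=92.9542° ≈ 93.0°
Leg 6: φ1=-0.5572295, φ2=0.8527120, Δφ=1.4099415, Δλ=-1.9800341 rad; a=sin²(Δφ/2)+cosφ1·cosφ2·sin²(Δλ/2)=0.8102238271; c=2·atan2(√a, √(1-a))=2.240109708; dist=6371·c=14271.739 ≈ 14271.7 km; running total=56661.2 km
Leg 6 bearing: y=sinΔλ·cosφ2=-0.60361315, x=cosφ1·sinφ2-sinφ1·cosφ2·cosΔλ=0.50069539; θ=atan2(y, x)=-50.3244° <0 so +360° → 309.6756° ≈ 309.7°
Leg 7: φ1=0.8527120, φ2=0.1136681, Δφ=-0.7390440, Δλ=0.0170972 rad; a=sin²(Δφ/2)+cosφ1·cosφ2·sin²(Δλ/2)=0.1304913379; c=2·atan2(√a, √(1-a))=0.739185793; dist=6371·c=4709.353 ≈ 4709.4 km; running total=61370.6 km
Leg 7 bearing: y=sinΔλ·cosφ2=0.01698608, x=cosφ1·sinφ2-sinφ1·cosφ2·cosΔλ=-0.67347225; θ=atan2(y, x)=178.5552° ≈ 178.6°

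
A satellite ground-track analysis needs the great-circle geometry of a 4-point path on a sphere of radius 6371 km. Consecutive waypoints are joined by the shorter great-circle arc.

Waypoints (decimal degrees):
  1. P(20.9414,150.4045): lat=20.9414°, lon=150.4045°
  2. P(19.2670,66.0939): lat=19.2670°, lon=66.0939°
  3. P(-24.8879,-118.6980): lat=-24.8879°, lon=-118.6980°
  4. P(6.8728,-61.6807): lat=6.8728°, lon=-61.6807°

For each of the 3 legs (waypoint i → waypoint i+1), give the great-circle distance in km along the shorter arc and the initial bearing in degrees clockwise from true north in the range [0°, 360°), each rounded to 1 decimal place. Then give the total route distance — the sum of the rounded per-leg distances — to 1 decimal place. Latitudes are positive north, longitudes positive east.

Leg 1: φ1=0.3654964, φ2=0.3362726, Δφ=-0.0292238, Δλ=-1.4714976 rad; a=sin²(Δφ/2)+cosφ1·cosφ2·sin²(Δλ/2)=0.3973312519; c=2·atan2(√a, √(1-a))=1.363987788; dist=6371·c=8689.966 ≈ 8690.0 km; running total=8690.0 km
Leg 1 bearing: y=sinΔλ·cosφ2=-0.93934099, x=cosφ1·sinφ2-sinφ1·cosφ2·cosΔλ=0.27472717; θ=atan2(y, x)=-73.6975° <0 so +360° → 286.3025° ≈ 286.3°
Leg 2: φ1=0.3362726, φ2=-0.4343758, Δφ=-0.7706484, Δλ=-3.2252271 rad; a=sin²(Δφ/2)+cosφ1·cosφ2·sin²(Δλ/2)=0.9960993029; c=2·atan2(√a, √(1-a))=3.016600181; dist=6371·c=19218.760 ≈ 19218.8 km; running total=27908.8 km
Leg 2 bearing: y=sinΔλ·cosφ2=0.07577913, x=cosφ1·sinφ2-sinφ1·cosφ2·cosΔλ=-0.09899217; θ=atan2(y, x)=142.5657° ≈ 142.6°
Leg 3: φ1=-0.4343758, φ2=0.1199530, Δφ=0.5543288, Δλ=0.9951396 rad; a=sin²(Δφ/2)+cosφ1·cosφ2·sin²(Δλ/2)=0.2800394146; c=2·atan2(√a, √(1-a))=1.115285435; dist=6371·c=7105.484 ≈ 7105.5 km; running total=35014.3 km
Leg 3 bearing: y=sinΔλ·cosφ2=0.83280733, x=cosφ1·sinφ2-sinφ1·cosφ2·cosΔλ=0.33600791; θ=atan2(y, x)=68.0277° ≈ 68.0°

Leg 1: dist=8690.0 km, bearing=286.3°
Leg 2: dist=19218.8 km, bearing=142.6°
Leg 3: dist=7105.5 km, bearing=68.0°
Total: 35014.3 km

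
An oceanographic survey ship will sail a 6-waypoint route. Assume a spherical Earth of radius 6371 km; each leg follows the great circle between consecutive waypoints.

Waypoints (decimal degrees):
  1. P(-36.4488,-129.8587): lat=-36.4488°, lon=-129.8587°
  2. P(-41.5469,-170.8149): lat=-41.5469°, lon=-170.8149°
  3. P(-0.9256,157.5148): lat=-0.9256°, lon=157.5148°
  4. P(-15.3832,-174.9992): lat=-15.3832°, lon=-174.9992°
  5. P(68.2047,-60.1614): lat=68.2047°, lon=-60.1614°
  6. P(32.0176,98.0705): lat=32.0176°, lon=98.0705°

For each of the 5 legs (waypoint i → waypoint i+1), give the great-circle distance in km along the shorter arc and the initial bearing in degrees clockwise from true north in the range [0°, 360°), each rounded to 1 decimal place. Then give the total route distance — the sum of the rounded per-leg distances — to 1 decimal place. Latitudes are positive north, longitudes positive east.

Leg 1: φ1=-0.6361516, φ2=-0.7251302, Δφ=-0.0889786, Δλ=-0.7148205 rad; a=sin²(Δφ/2)+cosφ1·cosφ2·sin²(Δλ/2)=0.0756612983; c=2·atan2(√a, √(1-a))=0.557316677; dist=6371·c=3550.665 ≈ 3550.7 km; running total=3550.7 km
Leg 1 bearing: y=sinΔλ·cosφ2=-0.49057122, x=cosφ1·sinφ2-sinφ1·cosφ2·cosΔλ=-0.19770316; θ=atan2(y, x)=-111.9497° <0 so +360° → 248.0503° ≈ 248.1°
Leg 2: φ1=-0.7251302, φ2=-0.0161548, Δφ=0.7089754, Δλ=5.7304343 rad; a=sin²(Δφ/2)+cosφ1·cosφ2·sin²(Δλ/2)=0.1762036383; c=2·atan2(√a, √(1-a))=0.866375359; dist=6371·c=5519.677 ≈ 5519.7 km; running total=9070.4 km
Leg 2 bearing: y=sinΔλ·cosφ2=-0.52496204, x=cosφ1·sinφ2-sinφ1·cosφ2·cosΔλ=0.55230292; θ=atan2(y, x)=-43.5462° <0 so +360° → 316.4538° ≈ 316.5°
Leg 3: φ1=-0.0161548, φ2=-0.2684875, Δφ=-0.2523327, Δλ=-5.8034641 rad; a=sin²(Δφ/2)+cosφ1·cosφ2·sin²(Δλ/2)=0.0702427543; c=2·atan2(√a, √(1-a))=0.536477322; dist=6371·c=3417.897 ≈ 3417.9 km; running total=12488.3 km
Leg 3 bearing: y=sinΔλ·cosφ2=0.44499666, x=cosφ1·sinφ2-sinφ1·cosφ2·cosΔλ=-0.25142157; θ=atan2(y, x)=119.4663° ≈ 119.5°
Leg 4: φ1=-0.2684875, φ2=1.1903966, Δφ=1.4588841, Δλ=2.0042977 rad; a=sin²(Δφ/2)+cosφ1·cosφ2·sin²(Δλ/2)=0.6983422452; c=2·atan2(√a, √(1-a))=1.978698499; dist=6371·c=12606.288 ≈ 12606.3 km; running total=25094.6 km
Leg 4 bearing: y=sinΔλ·cosφ2=0.33694740, x=cosφ1·sinφ2-sinφ1·cosφ2·cosΔλ=0.85387813; θ=atan2(y, x)=21.5346° ≈ 21.5°
Leg 5: φ1=1.1903966, φ2=0.5588125, Δφ=-0.6315840, Δλ=2.7616676 rad; a=sin²(Δφ/2)+cosφ1·cosφ2·sin²(Δλ/2)=0.4000418447; c=2·atan2(√a, √(1-a))=1.369523820; dist=6371·c=8725.236 ≈ 8725.2 km; running total=33819.8 km
Leg 5 bearing: y=sinΔλ·cosφ2=0.31443896, x=cosφ1·sinφ2-sinφ1·cosφ2·cosΔλ=0.92798794; θ=atan2(y, x)=18.7184° ≈ 18.7°

Leg 1: dist=3550.7 km, bearing=248.1°
Leg 2: dist=5519.7 km, bearing=316.5°
Leg 3: dist=3417.9 km, bearing=119.5°
Leg 4: dist=12606.3 km, bearing=21.5°
Leg 5: dist=8725.2 km, bearing=18.7°
Total: 33819.8 km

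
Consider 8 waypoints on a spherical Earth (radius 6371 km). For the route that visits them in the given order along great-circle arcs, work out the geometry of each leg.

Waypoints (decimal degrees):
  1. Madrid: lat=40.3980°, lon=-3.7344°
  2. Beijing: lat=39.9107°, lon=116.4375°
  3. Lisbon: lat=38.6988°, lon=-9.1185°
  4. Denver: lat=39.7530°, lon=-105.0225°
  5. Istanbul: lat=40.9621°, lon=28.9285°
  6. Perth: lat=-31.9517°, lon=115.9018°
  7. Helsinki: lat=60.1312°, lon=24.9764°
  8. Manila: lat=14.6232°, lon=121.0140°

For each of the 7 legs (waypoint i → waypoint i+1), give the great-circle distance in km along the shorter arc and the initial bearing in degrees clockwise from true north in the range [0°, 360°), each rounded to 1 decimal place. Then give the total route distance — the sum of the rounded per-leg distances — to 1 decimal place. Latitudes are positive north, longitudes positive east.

Leg 1: φ1=0.7050781, φ2=0.6965731, Δφ=-0.0085050, Δλ=2.0973953 rad; a=sin²(Δφ/2)+cosφ1·cosφ2·sin²(Δλ/2)=0.4388901431; c=2·atan2(√a, √(1-a))=1.448270270; dist=6371·c=9226.930 ≈ 9226.9 km; running total=9226.9 km
Leg 1 bearing: y=sinΔλ·cosφ2=0.66312712, x=cosφ1·sinφ2-sinφ1·cosφ2·cosΔλ=0.73846108; θ=atan2(y, x)=41.9234° ≈ 41.9°
Leg 2: φ1=0.6965731, φ2=0.6754215, Δφ=-0.0211516, Δλ=-2.1913656 rad; a=sin²(Δφ/2)+cosφ1·cosφ2·sin²(Δλ/2)=0.4734824266; c=2·atan2(√a, √(1-a))=1.517736286; dist=6371·c=9669.498 ≈ 9669.5 km; running total=18896.4 km
Leg 2 bearing: y=sinΔλ·cosφ2=-0.63492791, x=cosφ1·sinφ2-sinφ1·cosφ2·cosΔλ=0.77074887; θ=atan2(y, x)=-39.4810° <0 so +360° → 320.5190° ≈ 320.5°
Leg 3: φ1=0.6754215, φ2=0.6938207, Δφ=0.0183993, Δλ=-1.6738406 rad; a=sin²(Δφ/2)+cosφ1·cosφ2·sin²(Δλ/2)=0.3309495559; c=2·atan2(√a, √(1-a))=1.225898112; dist=6371·c=7810.197 ≈ 7810.2 km; running total=26706.6 km
Leg 3 bearing: y=sinΔλ·cosφ2=-0.76473031, x=cosφ1·sinφ2-sinφ1·cosφ2·cosΔλ=0.54852105; θ=atan2(y, x)=-54.3491° <0 so +360° → 305.6509° ≈ 305.7°
Leg 4: φ1=0.6938207, φ2=0.7149235, Δφ=0.0211028, Δλ=2.3378860 rad; a=sin²(Δφ/2)+cosφ1·cosφ2·sin²(Δλ/2)=0.4918585663; c=2·atan2(√a, √(1-a))=1.554512740; dist=6371·c=9903.801 ≈ 9903.8 km; running total=36610.4 km
Leg 4 bearing: y=sinΔλ·cosφ2=0.54365311, x=cosφ1·sinφ2-sinφ1·cosφ2·cosΔλ=0.83915205; θ=atan2(y, x)=32.9376° ≈ 32.9°
Leg 5: φ1=0.7149235, φ2=-0.5576624, Δφ=-1.2725859, Δλ=1.5179704 rad; a=sin²(Δφ/2)+cosφ1·cosφ2·sin²(Δλ/2)=0.6565466294; c=2·atan2(√a, √(1-a))=1.889244632; dist=6371·c=12036.378 ≈ 12036.4 km; running total=48646.8 km
Leg 5 bearing: y=sinΔλ·cosφ2=0.84731090, x=cosφ1·sinφ2-sinφ1·cosφ2·cosΔλ=-0.42899517; θ=atan2(y, x)=116.8532° ≈ 116.9°
Leg 6: φ1=-0.5576624, φ2=1.0494874, Δφ=1.6071498, Δλ=-1.5869476 rad; a=sin²(Δφ/2)+cosφ1·cosφ2·sin²(Δλ/2)=0.7328668035; c=2·atan2(√a, √(1-a))=2.055259762; dist=6371·c=13094.060 ≈ 13094.1 km; running total=61740.9 km
Leg 6 bearing: y=sinΔλ·cosφ2=-0.49795065, x=cosφ1·sinφ2-sinφ1·cosφ2·cosΔλ=0.73153083; θ=atan2(y, x)=-34.2430° <0 so +360° → 325.7570° ≈ 325.8°
Leg 7: φ1=1.0494874, φ2=0.2552230, Δφ=-0.7942644, Δλ=1.6761723 rad; a=sin²(Δφ/2)+cosφ1·cosφ2·sin²(Δλ/2)=0.4158793739; c=2·atan2(√a, √(1-a))=1.401751110; dist=6371·c=8930.556 ≈ 8930.6 km; running total=70671.5 km
Leg 7 bearing: y=sinΔλ·cosφ2=0.96223979, x=cosφ1·sinφ2-sinφ1·cosφ2·cosΔλ=0.21398474; θ=atan2(y, x)=77.4625° ≈ 77.5°

Leg 1: dist=9226.9 km, bearing=41.9°
Leg 2: dist=9669.5 km, bearing=320.5°
Leg 3: dist=7810.2 km, bearing=305.7°
Leg 4: dist=9903.8 km, bearing=32.9°
Leg 5: dist=12036.4 km, bearing=116.9°
Leg 6: dist=13094.1 km, bearing=325.8°
Leg 7: dist=8930.6 km, bearing=77.5°
Total: 70671.5 km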